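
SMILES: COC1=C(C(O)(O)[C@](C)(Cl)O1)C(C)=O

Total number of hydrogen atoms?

Hydrogens are implicit in SMILES; fill each atom to its normal valence:
  5 × C: no H
  3 × C: 3 H each → 9
  3 × O: no H
  2 × O: 1 H each → 2
  1 × Cl: no H
  Total hydrogens = 11.

11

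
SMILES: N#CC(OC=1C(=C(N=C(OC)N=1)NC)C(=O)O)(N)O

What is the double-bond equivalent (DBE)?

Molecular formula from the SMILES: C9H11N5O5.
DoU = (2C + 2 + N − H − X)/2 = (2·9 + 2 + 5 − 11 − 0)/2 = 14/2 = 7.
(Structurally: 1 ring(s) + 6 π bond(s) = 7.)

7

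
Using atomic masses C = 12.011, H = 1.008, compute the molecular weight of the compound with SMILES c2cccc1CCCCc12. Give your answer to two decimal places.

Molecular formula: C10H12.
M = 10×12.011 + 12×1.008 = 132.21 g/mol.

132.21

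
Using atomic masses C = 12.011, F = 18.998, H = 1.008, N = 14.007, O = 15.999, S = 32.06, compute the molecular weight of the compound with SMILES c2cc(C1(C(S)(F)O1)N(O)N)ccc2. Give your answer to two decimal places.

Molecular formula: C8H9FN2O2S.
M = 8×12.011 + 1×18.998 + 9×1.008 + 2×14.007 + 2×15.999 + 1×32.06 = 216.23 g/mol.

216.23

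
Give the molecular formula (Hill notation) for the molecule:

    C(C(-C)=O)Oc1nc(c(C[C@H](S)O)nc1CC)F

C11H15FN2O3S

Heavy atoms from the SMILES: 11 C, 1 F, 2 N, 3 O, 1 S.
Implicit hydrogens by atom environment:
  4 × C (aromatic): no H
  3 × C: 2 H each → 6
  2 × C: 3 H each → 6
  2 × N (aromatic): no H
  2 × O: no H
  1 × C: 1 H
  1 × C: no H
  1 × F: no H
  1 × O: 1 H
  1 × S: 1 H
  Total hydrogens = 15.
Molecular formula: C11H15FN2O3S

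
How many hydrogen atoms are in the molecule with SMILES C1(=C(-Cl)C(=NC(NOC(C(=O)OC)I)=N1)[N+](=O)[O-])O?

6

Hydrogens are implicit in SMILES; fill each atom to its normal valence:
  4 × C (aromatic): no H
  4 × O: no H
  2 × N (aromatic): no H
  1 × C: 3 H
  1 × C: 1 H
  1 × C: no H
  1 × Cl: no H
  1 × I: no H
  1 × N: 1 H
  1 × N (charge +1): no H
  1 × O: 1 H
  1 × O (charge -1): no H
  Total hydrogens = 6.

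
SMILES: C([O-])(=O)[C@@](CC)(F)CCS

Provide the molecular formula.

C6H10FO2S-

Heavy atoms from the SMILES: 6 C, 1 F, 2 O, 1 S.
Implicit hydrogens by atom environment:
  3 × C: 2 H each → 6
  2 × C: no H
  1 × C: 3 H
  1 × F: no H
  1 × O: no H
  1 × O (charge -1): no H
  1 × S: 1 H
  Total hydrogens = 10.
Net charge -1.
Molecular formula: C6H10FO2S-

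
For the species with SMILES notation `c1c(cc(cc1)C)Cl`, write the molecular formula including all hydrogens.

C7H7Cl

Heavy atoms from the SMILES: 7 C, 1 Cl.
Implicit hydrogens by atom environment:
  4 × C (aromatic): 1 H each → 4
  2 × C (aromatic): no H
  1 × C: 3 H
  1 × Cl: no H
  Total hydrogens = 7.
Molecular formula: C7H7Cl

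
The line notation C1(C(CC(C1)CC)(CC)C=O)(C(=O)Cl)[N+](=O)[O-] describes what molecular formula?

Heavy atoms from the SMILES: 11 C, 1 Cl, 1 N, 4 O.
Implicit hydrogens by atom environment:
  4 × C: 2 H each → 8
  3 × C: no H
  3 × O: no H
  2 × C: 3 H each → 6
  2 × C: 1 H each → 2
  1 × Cl: no H
  1 × N (charge +1): no H
  1 × O (charge -1): no H
  Total hydrogens = 16.
Molecular formula: C11H16ClNO4

C11H16ClNO4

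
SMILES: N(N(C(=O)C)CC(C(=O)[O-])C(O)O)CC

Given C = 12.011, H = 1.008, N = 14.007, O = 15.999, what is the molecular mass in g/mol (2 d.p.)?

Molecular formula: C8H15N2O5-.
M = 8×12.011 + 15×1.008 + 2×14.007 + 5×15.999 = 219.22 g/mol.

219.22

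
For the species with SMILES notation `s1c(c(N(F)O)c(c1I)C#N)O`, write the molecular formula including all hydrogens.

Heavy atoms from the SMILES: 5 C, 1 F, 1 I, 2 N, 2 O, 1 S.
Implicit hydrogens by atom environment:
  4 × C (aromatic): no H
  2 × N: no H
  2 × O: 1 H each → 2
  1 × C: no H
  1 × F: no H
  1 × I: no H
  1 × S (aromatic): no H
  Total hydrogens = 2.
Molecular formula: C5H2FIN2O2S

C5H2FIN2O2S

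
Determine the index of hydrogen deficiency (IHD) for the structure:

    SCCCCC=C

Molecular formula from the SMILES: C6H12S.
DoU = (2C + 2 + N − H − X)/2 = (2·6 + 2 + 0 − 12 − 0)/2 = 2/2 = 1.
(Structurally: 0 ring(s) + 1 π bond(s) = 1.)

1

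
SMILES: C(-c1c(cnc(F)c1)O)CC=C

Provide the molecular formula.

C9H10FNO

Heavy atoms from the SMILES: 9 C, 1 F, 1 N, 1 O.
Implicit hydrogens by atom environment:
  3 × C: 2 H each → 6
  3 × C (aromatic): no H
  2 × C (aromatic): 1 H each → 2
  1 × C: 1 H
  1 × F: no H
  1 × N (aromatic): no H
  1 × O: 1 H
  Total hydrogens = 10.
Molecular formula: C9H10FNO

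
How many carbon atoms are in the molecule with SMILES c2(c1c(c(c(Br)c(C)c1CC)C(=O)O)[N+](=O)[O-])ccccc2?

The symbol for carbon appears 16 times in the SMILES. Lowercase c denotes aromatic carbon and counts toward C.

16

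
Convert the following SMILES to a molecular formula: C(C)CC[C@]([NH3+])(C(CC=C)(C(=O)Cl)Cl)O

Heavy atoms from the SMILES: 10 C, 2 Cl, 1 N, 2 O.
Implicit hydrogens by atom environment:
  5 × C: 2 H each → 10
  3 × C: no H
  2 × Cl: no H
  1 × C: 3 H
  1 × C: 1 H
  1 × N (charge +1): 3 H
  1 × O: 1 H
  1 × O: no H
  Total hydrogens = 18.
Net charge +1.
Molecular formula: C10H18Cl2NO2+

C10H18Cl2NO2+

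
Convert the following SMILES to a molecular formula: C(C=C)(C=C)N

Heavy atoms from the SMILES: 5 C, 1 N.
Implicit hydrogens by atom environment:
  3 × C: 1 H each → 3
  2 × C: 2 H each → 4
  1 × N: 2 H
  Total hydrogens = 9.
Molecular formula: C5H9N

C5H9N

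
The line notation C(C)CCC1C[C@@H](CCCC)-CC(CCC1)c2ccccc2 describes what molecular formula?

Heavy atoms from the SMILES: 22 C.
Implicit hydrogens by atom environment:
  11 × C: 2 H each → 22
  5 × C (aromatic): 1 H each → 5
  3 × C: 1 H each → 3
  2 × C: 3 H each → 6
  1 × C (aromatic): no H
  Total hydrogens = 36.
Molecular formula: C22H36

C22H36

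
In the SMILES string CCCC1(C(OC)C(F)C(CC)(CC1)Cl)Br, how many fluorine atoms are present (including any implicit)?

1

The symbol for fluorine appears 1 time in the SMILES.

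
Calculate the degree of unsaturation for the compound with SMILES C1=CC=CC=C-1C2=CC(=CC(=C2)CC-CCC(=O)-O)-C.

9

Molecular formula from the SMILES: C18H20O2.
DoU = (2C + 2 + N − H − X)/2 = (2·18 + 2 + 0 − 20 − 0)/2 = 18/2 = 9.
(Structurally: 2 ring(s) + 7 π bond(s) = 9.)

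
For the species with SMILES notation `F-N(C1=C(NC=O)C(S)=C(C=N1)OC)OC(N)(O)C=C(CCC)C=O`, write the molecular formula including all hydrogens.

C14H19FN4O5S

Heavy atoms from the SMILES: 14 C, 1 F, 4 N, 5 O, 1 S.
Implicit hydrogens by atom environment:
  4 × C (aromatic): no H
  4 × O: no H
  3 × C: 1 H each → 3
  2 × C: 3 H each → 6
  2 × C: 2 H each → 4
  2 × C: no H
  1 × C (aromatic): 1 H
  1 × F: no H
  1 × N: 2 H
  1 × N: 1 H
  1 × N (aromatic): no H
  1 × N: no H
  1 × O: 1 H
  1 × S: 1 H
  Total hydrogens = 19.
Molecular formula: C14H19FN4O5S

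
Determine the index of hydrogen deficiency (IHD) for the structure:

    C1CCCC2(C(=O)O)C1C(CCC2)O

3

Molecular formula from the SMILES: C11H18O3.
DoU = (2C + 2 + N − H − X)/2 = (2·11 + 2 + 0 − 18 − 0)/2 = 6/2 = 3.
(Structurally: 2 ring(s) + 1 π bond(s) = 3.)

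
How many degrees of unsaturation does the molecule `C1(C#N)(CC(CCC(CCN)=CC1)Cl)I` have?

Molecular formula from the SMILES: C11H16ClIN2.
DoU = (2C + 2 + N − H − X)/2 = (2·11 + 2 + 2 − 16 − 2)/2 = 8/2 = 4.
(Structurally: 1 ring(s) + 3 π bond(s) = 4.)

4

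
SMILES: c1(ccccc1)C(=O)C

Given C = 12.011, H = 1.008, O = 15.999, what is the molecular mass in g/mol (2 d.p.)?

120.15

Molecular formula: C8H8O.
M = 8×12.011 + 8×1.008 + 1×15.999 = 120.15 g/mol.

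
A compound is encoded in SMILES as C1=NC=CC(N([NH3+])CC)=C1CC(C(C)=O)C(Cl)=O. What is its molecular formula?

C12H17ClN3O2+

Heavy atoms from the SMILES: 12 C, 1 Cl, 3 N, 2 O.
Implicit hydrogens by atom environment:
  3 × C (aromatic): 1 H each → 3
  2 × C: 3 H each → 6
  2 × C: 2 H each → 4
  2 × C (aromatic): no H
  2 × C: no H
  2 × O: no H
  1 × C: 1 H
  1 × Cl: no H
  1 × N (charge +1): 3 H
  1 × N (aromatic): no H
  1 × N: no H
  Total hydrogens = 17.
Net charge +1.
Molecular formula: C12H17ClN3O2+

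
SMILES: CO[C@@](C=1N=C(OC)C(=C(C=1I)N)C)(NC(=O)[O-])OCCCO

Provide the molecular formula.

Heavy atoms from the SMILES: 13 C, 1 I, 3 N, 6 O.
Implicit hydrogens by atom environment:
  5 × C (aromatic): no H
  4 × O: no H
  3 × C: 3 H each → 9
  3 × C: 2 H each → 6
  2 × C: no H
  1 × I: no H
  1 × N: 2 H
  1 × N: 1 H
  1 × N (aromatic): no H
  1 × O: 1 H
  1 × O (charge -1): no H
  Total hydrogens = 19.
Net charge -1.
Molecular formula: C13H19IN3O6-

C13H19IN3O6-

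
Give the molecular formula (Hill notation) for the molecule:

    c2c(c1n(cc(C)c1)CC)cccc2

C13H15N

Heavy atoms from the SMILES: 13 C, 1 N.
Implicit hydrogens by atom environment:
  7 × C (aromatic): 1 H each → 7
  3 × C (aromatic): no H
  2 × C: 3 H each → 6
  1 × C: 2 H
  1 × N (aromatic): no H
  Total hydrogens = 15.
Molecular formula: C13H15N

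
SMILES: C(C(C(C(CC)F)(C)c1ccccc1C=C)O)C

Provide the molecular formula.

Heavy atoms from the SMILES: 16 C, 1 F, 1 O.
Implicit hydrogens by atom environment:
  4 × C (aromatic): 1 H each → 4
  3 × C: 3 H each → 9
  3 × C: 2 H each → 6
  3 × C: 1 H each → 3
  2 × C (aromatic): no H
  1 × C: no H
  1 × F: no H
  1 × O: 1 H
  Total hydrogens = 23.
Molecular formula: C16H23FO

C16H23FO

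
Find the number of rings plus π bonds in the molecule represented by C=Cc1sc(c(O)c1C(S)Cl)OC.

4

Molecular formula from the SMILES: C8H9ClO2S2.
DoU = (2C + 2 + N − H − X)/2 = (2·8 + 2 + 0 − 9 − 1)/2 = 8/2 = 4.
(Structurally: 1 ring(s) + 3 π bond(s) = 4.)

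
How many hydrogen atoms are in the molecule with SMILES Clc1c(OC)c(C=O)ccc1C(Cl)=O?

6

Hydrogens are implicit in SMILES; fill each atom to its normal valence:
  4 × C (aromatic): no H
  3 × O: no H
  2 × C (aromatic): 1 H each → 2
  2 × Cl: no H
  1 × C: 3 H
  1 × C: 1 H
  1 × C: no H
  Total hydrogens = 6.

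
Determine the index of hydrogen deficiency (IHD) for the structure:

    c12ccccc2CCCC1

Molecular formula from the SMILES: C10H12.
DoU = (2C + 2 + N − H − X)/2 = (2·10 + 2 + 0 − 12 − 0)/2 = 10/2 = 5.
(Structurally: 2 ring(s) + 3 π bond(s) = 5.)

5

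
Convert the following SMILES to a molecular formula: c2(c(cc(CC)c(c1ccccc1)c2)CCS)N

C16H19NS

Heavy atoms from the SMILES: 16 C, 1 N, 1 S.
Implicit hydrogens by atom environment:
  7 × C (aromatic): 1 H each → 7
  5 × C (aromatic): no H
  3 × C: 2 H each → 6
  1 × C: 3 H
  1 × N: 2 H
  1 × S: 1 H
  Total hydrogens = 19.
Molecular formula: C16H19NS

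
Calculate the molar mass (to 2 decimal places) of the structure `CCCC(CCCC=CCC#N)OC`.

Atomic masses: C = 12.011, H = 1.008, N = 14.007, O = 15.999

195.31

Molecular formula: C12H21NO.
M = 12×12.011 + 21×1.008 + 1×14.007 + 1×15.999 = 195.31 g/mol.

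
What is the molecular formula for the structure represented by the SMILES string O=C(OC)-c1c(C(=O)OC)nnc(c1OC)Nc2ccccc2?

Heavy atoms from the SMILES: 15 C, 3 N, 5 O.
Implicit hydrogens by atom environment:
  5 × C (aromatic): 1 H each → 5
  5 × C (aromatic): no H
  5 × O: no H
  3 × C: 3 H each → 9
  2 × C: no H
  2 × N (aromatic): no H
  1 × N: 1 H
  Total hydrogens = 15.
Molecular formula: C15H15N3O5

C15H15N3O5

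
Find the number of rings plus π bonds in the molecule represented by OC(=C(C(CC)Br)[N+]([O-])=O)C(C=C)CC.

Molecular formula from the SMILES: C10H16BrNO3.
DoU = (2C + 2 + N − H − X)/2 = (2·10 + 2 + 1 − 16 − 1)/2 = 6/2 = 3.
(Structurally: 0 ring(s) + 3 π bond(s) = 3.)

3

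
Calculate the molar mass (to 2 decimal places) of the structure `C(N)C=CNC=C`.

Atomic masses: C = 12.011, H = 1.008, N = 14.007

98.15

Molecular formula: C5H10N2.
M = 5×12.011 + 10×1.008 + 2×14.007 = 98.15 g/mol.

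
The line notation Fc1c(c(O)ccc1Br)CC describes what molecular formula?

C8H8BrFO

Heavy atoms from the SMILES: 1 Br, 8 C, 1 F, 1 O.
Implicit hydrogens by atom environment:
  4 × C (aromatic): no H
  2 × C (aromatic): 1 H each → 2
  1 × Br: no H
  1 × C: 3 H
  1 × C: 2 H
  1 × F: no H
  1 × O: 1 H
  Total hydrogens = 8.
Molecular formula: C8H8BrFO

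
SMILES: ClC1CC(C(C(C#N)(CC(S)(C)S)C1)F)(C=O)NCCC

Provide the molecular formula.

C14H22ClFN2OS2

Heavy atoms from the SMILES: 14 C, 1 Cl, 1 F, 2 N, 1 O, 2 S.
Implicit hydrogens by atom environment:
  5 × C: 2 H each → 10
  4 × C: no H
  3 × C: 1 H each → 3
  2 × C: 3 H each → 6
  2 × S: 1 H each → 2
  1 × Cl: no H
  1 × F: no H
  1 × N: 1 H
  1 × N: no H
  1 × O: no H
  Total hydrogens = 22.
Molecular formula: C14H22ClFN2OS2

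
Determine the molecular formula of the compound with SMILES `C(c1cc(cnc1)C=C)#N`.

Heavy atoms from the SMILES: 8 C, 2 N.
Implicit hydrogens by atom environment:
  3 × C (aromatic): 1 H each → 3
  2 × C (aromatic): no H
  1 × C: 2 H
  1 × C: 1 H
  1 × C: no H
  1 × N (aromatic): no H
  1 × N: no H
  Total hydrogens = 6.
Molecular formula: C8H6N2

C8H6N2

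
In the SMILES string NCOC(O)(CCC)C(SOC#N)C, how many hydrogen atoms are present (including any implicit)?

16

Hydrogens are implicit in SMILES; fill each atom to its normal valence:
  3 × C: 2 H each → 6
  2 × C: 3 H each → 6
  2 × C: no H
  2 × O: no H
  1 × C: 1 H
  1 × N: 2 H
  1 × N: no H
  1 × O: 1 H
  1 × S: no H
  Total hydrogens = 16.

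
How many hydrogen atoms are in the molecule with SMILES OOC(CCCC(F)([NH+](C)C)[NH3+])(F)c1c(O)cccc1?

22

Hydrogens are implicit in SMILES; fill each atom to its normal valence:
  4 × C (aromatic): 1 H each → 4
  3 × C: 2 H each → 6
  2 × C: 3 H each → 6
  2 × C: no H
  2 × C (aromatic): no H
  2 × F: no H
  2 × O: 1 H each → 2
  1 × N (charge +1): 3 H
  1 × N (charge +1): 1 H
  1 × O: no H
  Total hydrogens = 22.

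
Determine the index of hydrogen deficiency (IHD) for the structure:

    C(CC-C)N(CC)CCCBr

Molecular formula from the SMILES: C9H20BrN.
DoU = (2C + 2 + N − H − X)/2 = (2·9 + 2 + 1 − 20 − 1)/2 = 0/2 = 0.
(Structurally: 0 ring(s) + 0 π bond(s) = 0.)

0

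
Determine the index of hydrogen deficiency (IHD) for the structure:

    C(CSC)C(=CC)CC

Molecular formula from the SMILES: C8H16S.
DoU = (2C + 2 + N − H − X)/2 = (2·8 + 2 + 0 − 16 − 0)/2 = 2/2 = 1.
(Structurally: 0 ring(s) + 1 π bond(s) = 1.)

1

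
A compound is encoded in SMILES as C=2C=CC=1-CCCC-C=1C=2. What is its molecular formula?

Heavy atoms from the SMILES: 10 C.
Implicit hydrogens by atom environment:
  4 × C: 2 H each → 8
  4 × C (aromatic): 1 H each → 4
  2 × C (aromatic): no H
  Total hydrogens = 12.
Molecular formula: C10H12

C10H12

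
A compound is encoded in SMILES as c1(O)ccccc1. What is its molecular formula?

C6H6O

Heavy atoms from the SMILES: 6 C, 1 O.
Implicit hydrogens by atom environment:
  5 × C (aromatic): 1 H each → 5
  1 × C (aromatic): no H
  1 × O: 1 H
  Total hydrogens = 6.
Molecular formula: C6H6O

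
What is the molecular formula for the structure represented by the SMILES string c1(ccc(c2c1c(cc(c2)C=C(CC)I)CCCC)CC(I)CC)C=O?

C23H28I2O

Heavy atoms from the SMILES: 23 C, 2 I, 1 O.
Implicit hydrogens by atom environment:
  6 × C: 2 H each → 12
  6 × C (aromatic): no H
  4 × C (aromatic): 1 H each → 4
  3 × C: 3 H each → 9
  3 × C: 1 H each → 3
  2 × I: no H
  1 × C: no H
  1 × O: no H
  Total hydrogens = 28.
Molecular formula: C23H28I2O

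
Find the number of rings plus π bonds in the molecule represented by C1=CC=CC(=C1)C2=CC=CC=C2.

8

Molecular formula from the SMILES: C12H10.
DoU = (2C + 2 + N − H − X)/2 = (2·12 + 2 + 0 − 10 − 0)/2 = 16/2 = 8.
(Structurally: 2 ring(s) + 6 π bond(s) = 8.)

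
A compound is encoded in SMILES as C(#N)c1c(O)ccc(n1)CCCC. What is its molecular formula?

Heavy atoms from the SMILES: 10 C, 2 N, 1 O.
Implicit hydrogens by atom environment:
  3 × C: 2 H each → 6
  3 × C (aromatic): no H
  2 × C (aromatic): 1 H each → 2
  1 × C: 3 H
  1 × C: no H
  1 × N (aromatic): no H
  1 × N: no H
  1 × O: 1 H
  Total hydrogens = 12.
Molecular formula: C10H12N2O

C10H12N2O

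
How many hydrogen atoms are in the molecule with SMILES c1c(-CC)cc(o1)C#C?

Hydrogens are implicit in SMILES; fill each atom to its normal valence:
  2 × C (aromatic): 1 H each → 2
  2 × C (aromatic): no H
  1 × C: 3 H
  1 × C: 2 H
  1 × C: 1 H
  1 × C: no H
  1 × O (aromatic): no H
  Total hydrogens = 8.

8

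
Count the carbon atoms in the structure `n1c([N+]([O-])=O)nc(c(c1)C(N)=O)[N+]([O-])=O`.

5

The symbol for carbon appears 5 times in the SMILES. Lowercase c denotes aromatic carbon and counts toward C.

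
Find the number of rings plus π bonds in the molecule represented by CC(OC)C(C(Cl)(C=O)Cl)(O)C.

Molecular formula from the SMILES: C7H12Cl2O3.
DoU = (2C + 2 + N − H − X)/2 = (2·7 + 2 + 0 − 12 − 2)/2 = 2/2 = 1.
(Structurally: 0 ring(s) + 1 π bond(s) = 1.)

1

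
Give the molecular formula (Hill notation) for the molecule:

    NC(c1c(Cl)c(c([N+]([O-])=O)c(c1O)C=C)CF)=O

Heavy atoms from the SMILES: 10 C, 1 Cl, 1 F, 2 N, 4 O.
Implicit hydrogens by atom environment:
  6 × C (aromatic): no H
  2 × C: 2 H each → 4
  2 × O: no H
  1 × C: 1 H
  1 × C: no H
  1 × Cl: no H
  1 × F: no H
  1 × N: 2 H
  1 × N (charge +1): no H
  1 × O: 1 H
  1 × O (charge -1): no H
  Total hydrogens = 8.
Molecular formula: C10H8ClFN2O4

C10H8ClFN2O4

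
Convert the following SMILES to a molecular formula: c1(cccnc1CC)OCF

C8H10FNO

Heavy atoms from the SMILES: 8 C, 1 F, 1 N, 1 O.
Implicit hydrogens by atom environment:
  3 × C (aromatic): 1 H each → 3
  2 × C: 2 H each → 4
  2 × C (aromatic): no H
  1 × C: 3 H
  1 × F: no H
  1 × N (aromatic): no H
  1 × O: no H
  Total hydrogens = 10.
Molecular formula: C8H10FNO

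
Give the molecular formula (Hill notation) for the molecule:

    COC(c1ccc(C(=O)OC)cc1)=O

C10H10O4

Heavy atoms from the SMILES: 10 C, 4 O.
Implicit hydrogens by atom environment:
  4 × C (aromatic): 1 H each → 4
  4 × O: no H
  2 × C: 3 H each → 6
  2 × C (aromatic): no H
  2 × C: no H
  Total hydrogens = 10.
Molecular formula: C10H10O4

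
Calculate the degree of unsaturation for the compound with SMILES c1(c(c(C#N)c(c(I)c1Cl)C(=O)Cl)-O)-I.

7

Molecular formula from the SMILES: C8HCl2I2NO2.
DoU = (2C + 2 + N − H − X)/2 = (2·8 + 2 + 1 − 1 − 4)/2 = 14/2 = 7.
(Structurally: 1 ring(s) + 6 π bond(s) = 7.)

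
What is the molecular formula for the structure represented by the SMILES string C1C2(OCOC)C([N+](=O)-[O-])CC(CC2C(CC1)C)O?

C13H23NO5

Heavy atoms from the SMILES: 13 C, 1 N, 5 O.
Implicit hydrogens by atom environment:
  6 × C: 2 H each → 12
  4 × C: 1 H each → 4
  3 × O: no H
  2 × C: 3 H each → 6
  1 × C: no H
  1 × N (charge +1): no H
  1 × O: 1 H
  1 × O (charge -1): no H
  Total hydrogens = 23.
Molecular formula: C13H23NO5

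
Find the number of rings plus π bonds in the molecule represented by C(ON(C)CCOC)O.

Molecular formula from the SMILES: C5H13NO3.
DoU = (2C + 2 + N − H − X)/2 = (2·5 + 2 + 1 − 13 − 0)/2 = 0/2 = 0.
(Structurally: 0 ring(s) + 0 π bond(s) = 0.)

0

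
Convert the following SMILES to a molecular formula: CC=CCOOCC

C6H12O2

Heavy atoms from the SMILES: 6 C, 2 O.
Implicit hydrogens by atom environment:
  2 × C: 3 H each → 6
  2 × C: 2 H each → 4
  2 × C: 1 H each → 2
  2 × O: no H
  Total hydrogens = 12.
Molecular formula: C6H12O2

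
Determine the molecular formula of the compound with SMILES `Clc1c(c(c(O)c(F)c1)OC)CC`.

Heavy atoms from the SMILES: 9 C, 1 Cl, 1 F, 2 O.
Implicit hydrogens by atom environment:
  5 × C (aromatic): no H
  2 × C: 3 H each → 6
  1 × C: 2 H
  1 × C (aromatic): 1 H
  1 × Cl: no H
  1 × F: no H
  1 × O: 1 H
  1 × O: no H
  Total hydrogens = 10.
Molecular formula: C9H10ClFO2

C9H10ClFO2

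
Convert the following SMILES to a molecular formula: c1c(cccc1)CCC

Heavy atoms from the SMILES: 9 C.
Implicit hydrogens by atom environment:
  5 × C (aromatic): 1 H each → 5
  2 × C: 2 H each → 4
  1 × C: 3 H
  1 × C (aromatic): no H
  Total hydrogens = 12.
Molecular formula: C9H12

C9H12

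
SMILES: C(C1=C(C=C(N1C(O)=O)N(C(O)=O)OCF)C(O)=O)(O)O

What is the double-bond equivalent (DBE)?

Molecular formula from the SMILES: C9H9FN2O9.
DoU = (2C + 2 + N − H − X)/2 = (2·9 + 2 + 2 − 9 − 1)/2 = 12/2 = 6.
(Structurally: 1 ring(s) + 5 π bond(s) = 6.)

6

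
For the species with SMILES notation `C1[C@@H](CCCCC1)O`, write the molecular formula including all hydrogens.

C7H14O

Heavy atoms from the SMILES: 7 C, 1 O.
Implicit hydrogens by atom environment:
  6 × C: 2 H each → 12
  1 × C: 1 H
  1 × O: 1 H
  Total hydrogens = 14.
Molecular formula: C7H14O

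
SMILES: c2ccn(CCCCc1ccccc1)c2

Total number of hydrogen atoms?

17

Hydrogens are implicit in SMILES; fill each atom to its normal valence:
  9 × C (aromatic): 1 H each → 9
  4 × C: 2 H each → 8
  1 × C (aromatic): no H
  1 × N (aromatic): no H
  Total hydrogens = 17.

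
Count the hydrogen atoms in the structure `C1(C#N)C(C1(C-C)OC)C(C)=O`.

13

Hydrogens are implicit in SMILES; fill each atom to its normal valence:
  3 × C: 3 H each → 9
  3 × C: no H
  2 × C: 1 H each → 2
  2 × O: no H
  1 × C: 2 H
  1 × N: no H
  Total hydrogens = 13.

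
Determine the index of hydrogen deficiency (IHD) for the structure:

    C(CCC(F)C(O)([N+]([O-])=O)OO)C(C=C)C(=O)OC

3

Molecular formula from the SMILES: C10H16FNO7.
DoU = (2C + 2 + N − H − X)/2 = (2·10 + 2 + 1 − 16 − 1)/2 = 6/2 = 3.
(Structurally: 0 ring(s) + 3 π bond(s) = 3.)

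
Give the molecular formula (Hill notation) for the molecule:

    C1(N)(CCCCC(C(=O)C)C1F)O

Heavy atoms from the SMILES: 9 C, 1 F, 1 N, 2 O.
Implicit hydrogens by atom environment:
  4 × C: 2 H each → 8
  2 × C: 1 H each → 2
  2 × C: no H
  1 × C: 3 H
  1 × F: no H
  1 × N: 2 H
  1 × O: 1 H
  1 × O: no H
  Total hydrogens = 16.
Molecular formula: C9H16FNO2

C9H16FNO2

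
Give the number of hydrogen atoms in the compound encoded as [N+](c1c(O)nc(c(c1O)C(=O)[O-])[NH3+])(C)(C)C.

Hydrogens are implicit in SMILES; fill each atom to its normal valence:
  5 × C (aromatic): no H
  3 × C: 3 H each → 9
  2 × O: 1 H each → 2
  1 × C: no H
  1 × N (charge +1): 3 H
  1 × N (aromatic): no H
  1 × N (charge +1): no H
  1 × O: no H
  1 × O (charge -1): no H
  Total hydrogens = 14.

14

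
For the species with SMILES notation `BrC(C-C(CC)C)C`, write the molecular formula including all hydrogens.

C7H15Br

Heavy atoms from the SMILES: 1 Br, 7 C.
Implicit hydrogens by atom environment:
  3 × C: 3 H each → 9
  2 × C: 2 H each → 4
  2 × C: 1 H each → 2
  1 × Br: no H
  Total hydrogens = 15.
Molecular formula: C7H15Br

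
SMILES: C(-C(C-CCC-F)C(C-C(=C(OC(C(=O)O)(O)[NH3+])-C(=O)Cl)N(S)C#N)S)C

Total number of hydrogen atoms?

Hydrogens are implicit in SMILES; fill each atom to its normal valence:
  6 × C: 2 H each → 12
  6 × C: no H
  3 × O: no H
  2 × C: 1 H each → 2
  2 × N: no H
  2 × O: 1 H each → 2
  2 × S: 1 H each → 2
  1 × C: 3 H
  1 × Cl: no H
  1 × F: no H
  1 × N (charge +1): 3 H
  Total hydrogens = 24.

24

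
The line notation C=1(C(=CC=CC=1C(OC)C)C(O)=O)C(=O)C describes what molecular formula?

C12H14O4

Heavy atoms from the SMILES: 12 C, 4 O.
Implicit hydrogens by atom environment:
  3 × C: 3 H each → 9
  3 × C (aromatic): 1 H each → 3
  3 × C (aromatic): no H
  3 × O: no H
  2 × C: no H
  1 × C: 1 H
  1 × O: 1 H
  Total hydrogens = 14.
Molecular formula: C12H14O4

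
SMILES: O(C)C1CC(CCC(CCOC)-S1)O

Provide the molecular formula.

C10H20O3S

Heavy atoms from the SMILES: 10 C, 3 O, 1 S.
Implicit hydrogens by atom environment:
  5 × C: 2 H each → 10
  3 × C: 1 H each → 3
  2 × C: 3 H each → 6
  2 × O: no H
  1 × O: 1 H
  1 × S: no H
  Total hydrogens = 20.
Molecular formula: C10H20O3S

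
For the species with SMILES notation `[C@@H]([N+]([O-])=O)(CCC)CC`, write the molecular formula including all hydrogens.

C6H13NO2

Heavy atoms from the SMILES: 6 C, 1 N, 2 O.
Implicit hydrogens by atom environment:
  3 × C: 2 H each → 6
  2 × C: 3 H each → 6
  1 × C: 1 H
  1 × N (charge +1): no H
  1 × O: no H
  1 × O (charge -1): no H
  Total hydrogens = 13.
Molecular formula: C6H13NO2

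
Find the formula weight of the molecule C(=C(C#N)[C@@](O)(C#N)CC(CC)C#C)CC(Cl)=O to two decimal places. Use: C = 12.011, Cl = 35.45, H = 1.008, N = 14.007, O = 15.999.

Molecular formula: C13H13ClN2O2.
M = 13×12.011 + 1×35.45 + 13×1.008 + 2×14.007 + 2×15.999 = 264.71 g/mol.

264.71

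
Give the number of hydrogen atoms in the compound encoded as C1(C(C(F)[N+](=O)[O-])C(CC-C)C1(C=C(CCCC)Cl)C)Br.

24

Hydrogens are implicit in SMILES; fill each atom to its normal valence:
  5 × C: 2 H each → 10
  5 × C: 1 H each → 5
  3 × C: 3 H each → 9
  2 × C: no H
  1 × Br: no H
  1 × Cl: no H
  1 × F: no H
  1 × N (charge +1): no H
  1 × O: no H
  1 × O (charge -1): no H
  Total hydrogens = 24.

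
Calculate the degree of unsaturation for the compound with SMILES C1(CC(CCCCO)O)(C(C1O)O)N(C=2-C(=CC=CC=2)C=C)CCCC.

6

Molecular formula from the SMILES: C21H33NO4.
DoU = (2C + 2 + N − H − X)/2 = (2·21 + 2 + 1 − 33 − 0)/2 = 12/2 = 6.
(Structurally: 2 ring(s) + 4 π bond(s) = 6.)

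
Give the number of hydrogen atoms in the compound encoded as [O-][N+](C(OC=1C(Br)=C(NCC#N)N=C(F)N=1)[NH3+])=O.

Hydrogens are implicit in SMILES; fill each atom to its normal valence:
  4 × C (aromatic): no H
  2 × N (aromatic): no H
  2 × O: no H
  1 × Br: no H
  1 × C: 2 H
  1 × C: 1 H
  1 × C: no H
  1 × F: no H
  1 × N (charge +1): 3 H
  1 × N: 1 H
  1 × N (charge +1): no H
  1 × N: no H
  1 × O (charge -1): no H
  Total hydrogens = 7.

7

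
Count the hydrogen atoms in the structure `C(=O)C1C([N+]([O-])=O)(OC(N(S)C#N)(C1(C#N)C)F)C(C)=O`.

9

Hydrogens are implicit in SMILES; fill each atom to its normal valence:
  6 × C: no H
  4 × O: no H
  3 × N: no H
  2 × C: 3 H each → 6
  2 × C: 1 H each → 2
  1 × F: no H
  1 × N (charge +1): no H
  1 × O (charge -1): no H
  1 × S: 1 H
  Total hydrogens = 9.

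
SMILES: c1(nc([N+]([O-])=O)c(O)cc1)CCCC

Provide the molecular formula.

Heavy atoms from the SMILES: 9 C, 2 N, 3 O.
Implicit hydrogens by atom environment:
  3 × C: 2 H each → 6
  3 × C (aromatic): no H
  2 × C (aromatic): 1 H each → 2
  1 × C: 3 H
  1 × N (aromatic): no H
  1 × N (charge +1): no H
  1 × O: 1 H
  1 × O: no H
  1 × O (charge -1): no H
  Total hydrogens = 12.
Molecular formula: C9H12N2O3

C9H12N2O3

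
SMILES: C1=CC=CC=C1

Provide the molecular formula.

C6H6

Heavy atoms from the SMILES: 6 C.
Implicit hydrogens by atom environment:
  6 × C (aromatic): 1 H each → 6
  Total hydrogens = 6.
Molecular formula: C6H6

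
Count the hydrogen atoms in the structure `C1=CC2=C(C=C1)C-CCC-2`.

Hydrogens are implicit in SMILES; fill each atom to its normal valence:
  4 × C: 2 H each → 8
  4 × C (aromatic): 1 H each → 4
  2 × C (aromatic): no H
  Total hydrogens = 12.

12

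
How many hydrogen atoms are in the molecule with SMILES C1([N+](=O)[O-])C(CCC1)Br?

8

Hydrogens are implicit in SMILES; fill each atom to its normal valence:
  3 × C: 2 H each → 6
  2 × C: 1 H each → 2
  1 × Br: no H
  1 × N (charge +1): no H
  1 × O: no H
  1 × O (charge -1): no H
  Total hydrogens = 8.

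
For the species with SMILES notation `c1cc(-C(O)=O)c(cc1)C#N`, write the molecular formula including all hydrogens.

Heavy atoms from the SMILES: 8 C, 1 N, 2 O.
Implicit hydrogens by atom environment:
  4 × C (aromatic): 1 H each → 4
  2 × C (aromatic): no H
  2 × C: no H
  1 × N: no H
  1 × O: 1 H
  1 × O: no H
  Total hydrogens = 5.
Molecular formula: C8H5NO2

C8H5NO2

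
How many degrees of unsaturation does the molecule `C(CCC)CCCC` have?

Molecular formula from the SMILES: C8H18.
DoU = (2C + 2 + N − H − X)/2 = (2·8 + 2 + 0 − 18 − 0)/2 = 0/2 = 0.
(Structurally: 0 ring(s) + 0 π bond(s) = 0.)

0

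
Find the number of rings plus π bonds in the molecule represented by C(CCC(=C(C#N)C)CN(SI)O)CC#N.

5

Molecular formula from the SMILES: C10H14IN3OS.
DoU = (2C + 2 + N − H − X)/2 = (2·10 + 2 + 3 − 14 − 1)/2 = 10/2 = 5.
(Structurally: 0 ring(s) + 5 π bond(s) = 5.)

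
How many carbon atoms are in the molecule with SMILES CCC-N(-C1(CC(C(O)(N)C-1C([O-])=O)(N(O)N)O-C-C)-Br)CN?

The symbol for carbon appears 12 times in the SMILES.

12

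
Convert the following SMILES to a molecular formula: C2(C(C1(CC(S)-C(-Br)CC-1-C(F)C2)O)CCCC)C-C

Heavy atoms from the SMILES: 1 Br, 16 C, 1 F, 1 O, 1 S.
Implicit hydrogens by atom environment:
  7 × C: 2 H each → 14
  6 × C: 1 H each → 6
  2 × C: 3 H each → 6
  1 × Br: no H
  1 × C: no H
  1 × F: no H
  1 × O: 1 H
  1 × S: 1 H
  Total hydrogens = 28.
Molecular formula: C16H28BrFOS

C16H28BrFOS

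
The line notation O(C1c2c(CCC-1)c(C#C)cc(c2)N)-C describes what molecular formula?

C13H15NO

Heavy atoms from the SMILES: 13 C, 1 N, 1 O.
Implicit hydrogens by atom environment:
  4 × C (aromatic): no H
  3 × C: 2 H each → 6
  2 × C (aromatic): 1 H each → 2
  2 × C: 1 H each → 2
  1 × C: 3 H
  1 × C: no H
  1 × N: 2 H
  1 × O: no H
  Total hydrogens = 15.
Molecular formula: C13H15NO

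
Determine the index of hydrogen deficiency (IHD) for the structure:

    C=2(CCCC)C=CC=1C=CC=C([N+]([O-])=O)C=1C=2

Molecular formula from the SMILES: C14H15NO2.
DoU = (2C + 2 + N − H − X)/2 = (2·14 + 2 + 1 − 15 − 0)/2 = 16/2 = 8.
(Structurally: 2 ring(s) + 6 π bond(s) = 8.)

8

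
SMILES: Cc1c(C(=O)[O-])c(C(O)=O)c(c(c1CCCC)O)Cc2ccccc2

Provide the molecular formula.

C20H21O5-

Heavy atoms from the SMILES: 20 C, 5 O.
Implicit hydrogens by atom environment:
  7 × C (aromatic): no H
  5 × C (aromatic): 1 H each → 5
  4 × C: 2 H each → 8
  2 × C: 3 H each → 6
  2 × C: no H
  2 × O: 1 H each → 2
  2 × O: no H
  1 × O (charge -1): no H
  Total hydrogens = 21.
Net charge -1.
Molecular formula: C20H21O5-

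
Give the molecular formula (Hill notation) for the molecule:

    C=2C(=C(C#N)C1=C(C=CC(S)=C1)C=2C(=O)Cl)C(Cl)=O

Heavy atoms from the SMILES: 13 C, 2 Cl, 1 N, 2 O, 1 S.
Implicit hydrogens by atom environment:
  6 × C (aromatic): no H
  4 × C (aromatic): 1 H each → 4
  3 × C: no H
  2 × Cl: no H
  2 × O: no H
  1 × N: no H
  1 × S: 1 H
  Total hydrogens = 5.
Molecular formula: C13H5Cl2NO2S

C13H5Cl2NO2S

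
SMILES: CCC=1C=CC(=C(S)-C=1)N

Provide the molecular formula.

C8H11NS

Heavy atoms from the SMILES: 8 C, 1 N, 1 S.
Implicit hydrogens by atom environment:
  3 × C (aromatic): 1 H each → 3
  3 × C (aromatic): no H
  1 × C: 3 H
  1 × C: 2 H
  1 × N: 2 H
  1 × S: 1 H
  Total hydrogens = 11.
Molecular formula: C8H11NS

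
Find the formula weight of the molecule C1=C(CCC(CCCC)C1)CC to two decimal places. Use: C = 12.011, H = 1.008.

166.31

Molecular formula: C12H22.
M = 12×12.011 + 22×1.008 = 166.31 g/mol.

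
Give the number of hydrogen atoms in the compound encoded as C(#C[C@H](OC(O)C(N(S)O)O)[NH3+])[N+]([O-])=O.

10

Hydrogens are implicit in SMILES; fill each atom to its normal valence:
  3 × C: 1 H each → 3
  3 × O: 1 H each → 3
  2 × C: no H
  2 × O: no H
  1 × N (charge +1): 3 H
  1 × N: no H
  1 × N (charge +1): no H
  1 × O (charge -1): no H
  1 × S: 1 H
  Total hydrogens = 10.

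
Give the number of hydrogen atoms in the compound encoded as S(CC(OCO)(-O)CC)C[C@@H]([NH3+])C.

Hydrogens are implicit in SMILES; fill each atom to its normal valence:
  4 × C: 2 H each → 8
  2 × C: 3 H each → 6
  2 × O: 1 H each → 2
  1 × C: 1 H
  1 × C: no H
  1 × N (charge +1): 3 H
  1 × O: no H
  1 × S: no H
  Total hydrogens = 20.

20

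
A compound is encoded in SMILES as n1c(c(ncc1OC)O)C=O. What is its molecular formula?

C6H6N2O3

Heavy atoms from the SMILES: 6 C, 2 N, 3 O.
Implicit hydrogens by atom environment:
  3 × C (aromatic): no H
  2 × N (aromatic): no H
  2 × O: no H
  1 × C: 3 H
  1 × C (aromatic): 1 H
  1 × C: 1 H
  1 × O: 1 H
  Total hydrogens = 6.
Molecular formula: C6H6N2O3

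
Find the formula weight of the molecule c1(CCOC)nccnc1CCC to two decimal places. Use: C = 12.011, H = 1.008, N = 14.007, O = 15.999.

Molecular formula: C10H16N2O.
M = 10×12.011 + 16×1.008 + 2×14.007 + 1×15.999 = 180.25 g/mol.

180.25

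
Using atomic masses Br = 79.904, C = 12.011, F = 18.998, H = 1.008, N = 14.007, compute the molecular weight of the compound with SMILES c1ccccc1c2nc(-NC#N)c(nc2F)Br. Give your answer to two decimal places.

293.10

Molecular formula: C11H6BrFN4.
M = 1×79.904 + 11×12.011 + 1×18.998 + 6×1.008 + 4×14.007 = 293.10 g/mol.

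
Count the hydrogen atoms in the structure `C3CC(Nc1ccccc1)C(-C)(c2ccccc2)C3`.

21

Hydrogens are implicit in SMILES; fill each atom to its normal valence:
  10 × C (aromatic): 1 H each → 10
  3 × C: 2 H each → 6
  2 × C (aromatic): no H
  1 × C: 3 H
  1 × C: 1 H
  1 × C: no H
  1 × N: 1 H
  Total hydrogens = 21.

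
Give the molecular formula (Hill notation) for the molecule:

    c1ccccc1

C6H6

Heavy atoms from the SMILES: 6 C.
Implicit hydrogens by atom environment:
  6 × C (aromatic): 1 H each → 6
  Total hydrogens = 6.
Molecular formula: C6H6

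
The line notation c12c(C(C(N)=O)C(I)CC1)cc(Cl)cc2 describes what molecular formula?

C11H11ClINO

Heavy atoms from the SMILES: 11 C, 1 Cl, 1 I, 1 N, 1 O.
Implicit hydrogens by atom environment:
  3 × C (aromatic): 1 H each → 3
  3 × C (aromatic): no H
  2 × C: 2 H each → 4
  2 × C: 1 H each → 2
  1 × C: no H
  1 × Cl: no H
  1 × I: no H
  1 × N: 2 H
  1 × O: no H
  Total hydrogens = 11.
Molecular formula: C11H11ClINO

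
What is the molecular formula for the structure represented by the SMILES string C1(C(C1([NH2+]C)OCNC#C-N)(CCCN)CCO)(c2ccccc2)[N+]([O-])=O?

C18H28N5O4+

Heavy atoms from the SMILES: 18 C, 5 N, 4 O.
Implicit hydrogens by atom environment:
  6 × C: 2 H each → 12
  5 × C (aromatic): 1 H each → 5
  5 × C: no H
  2 × N: 2 H each → 4
  2 × O: no H
  1 × C: 3 H
  1 × C (aromatic): no H
  1 × N (charge +1): 2 H
  1 × N: 1 H
  1 × N (charge +1): no H
  1 × O: 1 H
  1 × O (charge -1): no H
  Total hydrogens = 28.
Net charge +1.
Molecular formula: C18H28N5O4+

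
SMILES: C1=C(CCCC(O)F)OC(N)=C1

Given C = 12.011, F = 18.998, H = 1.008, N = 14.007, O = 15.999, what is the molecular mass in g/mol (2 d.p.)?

Molecular formula: C8H12FNO2.
M = 8×12.011 + 1×18.998 + 12×1.008 + 1×14.007 + 2×15.999 = 173.19 g/mol.

173.19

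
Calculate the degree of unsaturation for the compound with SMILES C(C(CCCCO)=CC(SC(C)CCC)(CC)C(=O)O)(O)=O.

3

Molecular formula from the SMILES: C16H28O5S.
DoU = (2C + 2 + N − H − X)/2 = (2·16 + 2 + 0 − 28 − 0)/2 = 6/2 = 3.
(Structurally: 0 ring(s) + 3 π bond(s) = 3.)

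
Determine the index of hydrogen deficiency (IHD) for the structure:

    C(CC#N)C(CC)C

2

Molecular formula from the SMILES: C7H13N.
DoU = (2C + 2 + N − H − X)/2 = (2·7 + 2 + 1 − 13 − 0)/2 = 4/2 = 2.
(Structurally: 0 ring(s) + 2 π bond(s) = 2.)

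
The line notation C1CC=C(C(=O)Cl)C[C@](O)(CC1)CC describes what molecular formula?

C11H17ClO2

Heavy atoms from the SMILES: 11 C, 1 Cl, 2 O.
Implicit hydrogens by atom environment:
  6 × C: 2 H each → 12
  3 × C: no H
  1 × C: 3 H
  1 × C: 1 H
  1 × Cl: no H
  1 × O: 1 H
  1 × O: no H
  Total hydrogens = 17.
Molecular formula: C11H17ClO2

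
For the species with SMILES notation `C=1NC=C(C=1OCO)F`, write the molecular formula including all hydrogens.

C5H6FNO2

Heavy atoms from the SMILES: 5 C, 1 F, 1 N, 2 O.
Implicit hydrogens by atom environment:
  2 × C (aromatic): 1 H each → 2
  2 × C (aromatic): no H
  1 × C: 2 H
  1 × F: no H
  1 × N (aromatic): 1 H
  1 × O: 1 H
  1 × O: no H
  Total hydrogens = 6.
Molecular formula: C5H6FNO2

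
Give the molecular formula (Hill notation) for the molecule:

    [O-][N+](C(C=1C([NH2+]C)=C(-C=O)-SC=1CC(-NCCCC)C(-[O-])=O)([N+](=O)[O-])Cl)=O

Heavy atoms from the SMILES: 14 C, 1 Cl, 4 N, 7 O, 1 S.
Implicit hydrogens by atom environment:
  4 × C: 2 H each → 8
  4 × C (aromatic): no H
  4 × O: no H
  3 × O (charge -1): no H
  2 × C: 3 H each → 6
  2 × C: 1 H each → 2
  2 × C: no H
  2 × N (charge +1): no H
  1 × Cl: no H
  1 × N (charge +1): 2 H
  1 × N: 1 H
  1 × S (aromatic): no H
  Total hydrogens = 19.
Molecular formula: C14H19ClN4O7S

C14H19ClN4O7S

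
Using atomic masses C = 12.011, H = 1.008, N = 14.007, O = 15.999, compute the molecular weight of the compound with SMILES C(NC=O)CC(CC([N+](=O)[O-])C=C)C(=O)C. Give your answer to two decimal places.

Molecular formula: C10H16N2O4.
M = 10×12.011 + 16×1.008 + 2×14.007 + 4×15.999 = 228.25 g/mol.

228.25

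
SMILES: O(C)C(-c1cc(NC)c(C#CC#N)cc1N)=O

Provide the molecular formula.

Heavy atoms from the SMILES: 12 C, 3 N, 2 O.
Implicit hydrogens by atom environment:
  4 × C (aromatic): no H
  4 × C: no H
  2 × C: 3 H each → 6
  2 × C (aromatic): 1 H each → 2
  2 × O: no H
  1 × N: 2 H
  1 × N: 1 H
  1 × N: no H
  Total hydrogens = 11.
Molecular formula: C12H11N3O2

C12H11N3O2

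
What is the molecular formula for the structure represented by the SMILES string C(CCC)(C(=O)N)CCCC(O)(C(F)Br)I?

C10H18BrFINO2

Heavy atoms from the SMILES: 1 Br, 10 C, 1 F, 1 I, 1 N, 2 O.
Implicit hydrogens by atom environment:
  5 × C: 2 H each → 10
  2 × C: 1 H each → 2
  2 × C: no H
  1 × Br: no H
  1 × C: 3 H
  1 × F: no H
  1 × I: no H
  1 × N: 2 H
  1 × O: 1 H
  1 × O: no H
  Total hydrogens = 18.
Molecular formula: C10H18BrFINO2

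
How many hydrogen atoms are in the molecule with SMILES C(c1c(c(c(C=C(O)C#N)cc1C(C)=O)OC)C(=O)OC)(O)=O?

Hydrogens are implicit in SMILES; fill each atom to its normal valence:
  5 × C (aromatic): no H
  5 × C: no H
  5 × O: no H
  3 × C: 3 H each → 9
  2 × O: 1 H each → 2
  1 × C (aromatic): 1 H
  1 × C: 1 H
  1 × N: no H
  Total hydrogens = 13.

13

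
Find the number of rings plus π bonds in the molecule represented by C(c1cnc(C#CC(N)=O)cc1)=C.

8

Molecular formula from the SMILES: C10H8N2O.
DoU = (2C + 2 + N − H − X)/2 = (2·10 + 2 + 2 − 8 − 0)/2 = 16/2 = 8.
(Structurally: 1 ring(s) + 7 π bond(s) = 8.)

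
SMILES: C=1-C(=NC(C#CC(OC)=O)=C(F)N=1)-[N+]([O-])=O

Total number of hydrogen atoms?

Hydrogens are implicit in SMILES; fill each atom to its normal valence:
  3 × C (aromatic): no H
  3 × C: no H
  3 × O: no H
  2 × N (aromatic): no H
  1 × C: 3 H
  1 × C (aromatic): 1 H
  1 × F: no H
  1 × N (charge +1): no H
  1 × O (charge -1): no H
  Total hydrogens = 4.

4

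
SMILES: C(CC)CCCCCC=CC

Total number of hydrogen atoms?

Hydrogens are implicit in SMILES; fill each atom to its normal valence:
  7 × C: 2 H each → 14
  2 × C: 3 H each → 6
  2 × C: 1 H each → 2
  Total hydrogens = 22.

22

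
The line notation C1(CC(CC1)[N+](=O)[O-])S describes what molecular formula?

Heavy atoms from the SMILES: 5 C, 1 N, 2 O, 1 S.
Implicit hydrogens by atom environment:
  3 × C: 2 H each → 6
  2 × C: 1 H each → 2
  1 × N (charge +1): no H
  1 × O: no H
  1 × O (charge -1): no H
  1 × S: 1 H
  Total hydrogens = 9.
Molecular formula: C5H9NO2S

C5H9NO2S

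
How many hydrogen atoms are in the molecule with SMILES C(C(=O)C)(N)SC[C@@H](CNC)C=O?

16

Hydrogens are implicit in SMILES; fill each atom to its normal valence:
  3 × C: 1 H each → 3
  2 × C: 3 H each → 6
  2 × C: 2 H each → 4
  2 × O: no H
  1 × C: no H
  1 × N: 2 H
  1 × N: 1 H
  1 × S: no H
  Total hydrogens = 16.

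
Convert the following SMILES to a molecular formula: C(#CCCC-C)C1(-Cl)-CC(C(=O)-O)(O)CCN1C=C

C14H20ClNO3

Heavy atoms from the SMILES: 14 C, 1 Cl, 1 N, 3 O.
Implicit hydrogens by atom environment:
  7 × C: 2 H each → 14
  5 × C: no H
  2 × O: 1 H each → 2
  1 × C: 3 H
  1 × C: 1 H
  1 × Cl: no H
  1 × N: no H
  1 × O: no H
  Total hydrogens = 20.
Molecular formula: C14H20ClNO3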